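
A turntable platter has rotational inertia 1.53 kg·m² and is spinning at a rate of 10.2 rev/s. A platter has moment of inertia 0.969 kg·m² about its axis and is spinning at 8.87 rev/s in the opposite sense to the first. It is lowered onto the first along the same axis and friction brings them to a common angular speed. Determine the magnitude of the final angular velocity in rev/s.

No external torque acts about the common axis, so total angular momentum is conserved.
Taking A's sense as positive: L = (1.530)(10.2) − (0.9690)(8.87) = 7.011 kg·m²·rev/s.
Combined I = 1.530 + 0.9690 = 2.499 kg·m².
ω_f = L / I = 7.011 / 2.499 = 2.806 rev/s.

|ω_f| ≈ 2.81 rev/s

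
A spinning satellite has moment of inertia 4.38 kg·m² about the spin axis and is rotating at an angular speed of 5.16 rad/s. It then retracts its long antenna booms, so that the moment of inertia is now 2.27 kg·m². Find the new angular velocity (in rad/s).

ω₂ ≈ 9.96 rad/s

No external torque acts about the spin axis, so angular momentum is conserved.
ω₂ = I₁ω₁ / I₂ = (4.380)(5.16 rad/s) / (2.270) = 9.956 rad/s.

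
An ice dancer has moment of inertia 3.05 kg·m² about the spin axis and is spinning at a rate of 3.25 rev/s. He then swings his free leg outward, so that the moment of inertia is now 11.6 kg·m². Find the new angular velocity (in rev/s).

ω₂ ≈ 0.855 rev/s

With no external torque about the axis, L is conserved: I₁ω₁ = I₂ω₂.
ω₂ = I₁ω₁ / I₂ = (3.050)(3.25 rev/s) / (11.60) = 0.8545 rev/s.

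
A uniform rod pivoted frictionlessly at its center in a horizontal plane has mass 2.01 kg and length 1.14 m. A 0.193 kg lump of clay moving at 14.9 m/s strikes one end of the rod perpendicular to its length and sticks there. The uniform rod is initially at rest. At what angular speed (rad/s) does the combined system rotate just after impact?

The axle reaction passes through the pivot and exerts no torque about it; angular momentum about the pivot is conserved through the impact.
I_p = (1/12)(2.01)(1.14)² = 0.2177 kg·m². Taking the sense of the lump of clay's angular momentum as positive, L_{lump} = m v R = (0.193)(14.9)(1.14/2) = 1.639 kg·m²/s.
L_i = 0 + 1.639 = 1.639 kg·m²/s.
After sticking, I_f = I_p + m R² = 0.2177 + (0.193)(1.14/2)² = 0.2804 kg·m².
ω_f = L_i / I_f = 1.639 / 0.2804 = 5.846 rad/s.

|ω_f| ≈ 5.85 rad/s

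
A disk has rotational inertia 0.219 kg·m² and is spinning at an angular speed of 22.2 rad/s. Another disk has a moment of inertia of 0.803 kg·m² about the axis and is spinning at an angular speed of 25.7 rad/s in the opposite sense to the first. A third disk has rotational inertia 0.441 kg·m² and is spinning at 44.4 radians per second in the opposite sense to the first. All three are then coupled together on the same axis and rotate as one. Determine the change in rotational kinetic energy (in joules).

ΔKE ≈ -327 J

No external torque acts about the common axis, so total angular momentum is conserved.
Taking A's sense as positive: L = (0.2190)(22.2) − (0.8030)(25.7) − (0.4410)(44.4) = -35.36 kg·m²·rad/s.
Combined I = 0.2190 + 0.8030 + 0.4410 = 1.463 kg·m².
ω_f = L / I = -35.36 / 1.463 = -24.17 rad/s.
KE_i = ½ΣIω² = 753.8 J; KE_f = ½(1.463)(24.17)² = 427.2 J.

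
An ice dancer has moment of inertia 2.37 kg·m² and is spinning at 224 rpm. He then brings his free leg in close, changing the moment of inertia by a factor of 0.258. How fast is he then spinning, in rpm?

ω₂ ≈ 868 rpm

No external torque acts about the spin axis, so angular momentum is conserved.
I₂ = 0.258 × 2.37 = 0.6115 kg·m².
ω₂ = I₁ω₁ / I₂ = (2.370)(224 rpm) / (0.6115) = 868.2 rpm.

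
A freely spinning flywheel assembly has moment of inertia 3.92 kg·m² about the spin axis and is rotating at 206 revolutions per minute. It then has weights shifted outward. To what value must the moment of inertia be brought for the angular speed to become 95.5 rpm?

I₂ ≈ 8.46 kg·m²

With no external torque about the axis, L is conserved: I₁ω₁ = I₂ω₂.
I₂ = I₁ω₁ / ω₂ = (3.92)(206) / (95.5) = 8.456 kg·m².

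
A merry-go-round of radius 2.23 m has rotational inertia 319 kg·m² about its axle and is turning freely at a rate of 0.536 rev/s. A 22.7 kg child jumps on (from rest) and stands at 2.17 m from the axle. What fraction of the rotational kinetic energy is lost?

The added mass arrives with no angular momentum about the axle, and any external torque about the axle is negligible, so the system's angular momentum is conserved.
Added inertia Σmr² = (22.7)(2.17)² = 106.9 kg·m²; I_f = 319.0 + 106.9 = 425.9 kg·m².
ω_f = I_p ω_i / I_f = (319.0)(0.536) / 425.9 = 0.4015 rev/s.
KE_i = ½(319.0)(3.368 rad/s)² = 1809 J; KE_f = ½(425.9)(2.523)² = 1355 J.
Fraction lost = 0.2510.

fraction ≈ 0.251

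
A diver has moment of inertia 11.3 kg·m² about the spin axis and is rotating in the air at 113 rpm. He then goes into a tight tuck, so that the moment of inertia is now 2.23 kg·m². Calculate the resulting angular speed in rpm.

ω₂ ≈ 573 rpm

No external torque acts about the spin axis, so angular momentum is conserved.
ω₂ = I₁ω₁ / I₂ = (11.30)(113 rpm) / (2.230) = 572.6 rpm.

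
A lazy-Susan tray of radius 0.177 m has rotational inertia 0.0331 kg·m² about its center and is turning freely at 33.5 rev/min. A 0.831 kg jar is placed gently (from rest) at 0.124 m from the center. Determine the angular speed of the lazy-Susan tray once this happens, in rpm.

No external torque acts about the center; L_before = L_after.
Added inertia Σmr² = (0.831)(0.124)² = 0.01278 kg·m²; I_f = 0.03310 + 0.01278 = 0.04588 kg·m².
ω_f = I_p ω_i / I_f = (0.03310)(33.5) / 0.04588 = 24.17 rpm.

ω_f ≈ 24.2 rpm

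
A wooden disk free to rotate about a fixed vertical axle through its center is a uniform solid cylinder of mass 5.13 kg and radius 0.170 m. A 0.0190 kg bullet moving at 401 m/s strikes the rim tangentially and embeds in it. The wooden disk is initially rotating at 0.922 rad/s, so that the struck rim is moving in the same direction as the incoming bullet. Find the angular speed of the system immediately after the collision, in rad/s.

About the axle the impulsive forces during the collision are internal, so angular momentum about that axis is conserved.
I_p = ½(5.13)(0.170)² = 0.07413 kg·m². Taking the sense of the bullet's angular momentum as positive, L_{bullet} = m v R = (0.0190)(401)(0.170) = 1.295 kg·m²/s.
L_i = +I_p ω_p + m v R = +(0.07413)(0.922) + 1.295 = 1.364 kg·m²/s.
After sticking, I_f = I_p + m R² = 0.07413 + (0.0190)(0.170)² = 0.07468 kg·m².
ω_f = L_i / I_f = 1.364 / 0.07468 = 18.26 rad/s.

|ω_f| ≈ 18.3 rad/s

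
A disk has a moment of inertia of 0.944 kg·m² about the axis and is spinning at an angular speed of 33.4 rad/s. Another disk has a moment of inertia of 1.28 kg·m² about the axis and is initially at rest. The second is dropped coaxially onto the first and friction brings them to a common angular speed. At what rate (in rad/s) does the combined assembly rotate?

No external torque acts about the common axis, so total angular momentum is conserved.
Taking A's sense as positive: L = (0.9440)(33.4) = 31.53 kg·m²·rad/s.
Combined I = 0.9440 + 1.280 = 2.224 kg·m².
ω_f = L / I = 31.53 / 2.224 = 14.18 rad/s.

|ω_f| ≈ 14.2 rad/s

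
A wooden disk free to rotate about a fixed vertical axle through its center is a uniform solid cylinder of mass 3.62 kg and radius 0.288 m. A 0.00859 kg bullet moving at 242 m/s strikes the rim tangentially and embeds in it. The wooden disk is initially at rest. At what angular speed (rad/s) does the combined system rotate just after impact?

|ω_f| ≈ 3.97 rad/s

The axle reaction passes through the axle and exerts no torque about it; angular momentum about the axle is conserved through the impact.
I_p = ½(3.62)(0.288)² = 0.1501 kg·m². Taking the sense of the bullet's angular momentum as positive, L_{bullet} = m v R = (0.00859)(242)(0.288) = 0.5987 kg·m²/s.
L_i = 0 + 0.5987 = 0.5987 kg·m²/s.
After sticking, I_f = I_p + m R² = 0.1501 + (0.00859)(0.288)² = 0.1508 kg·m².
ω_f = L_i / I_f = 0.5987 / 0.1508 = 3.969 rad/s.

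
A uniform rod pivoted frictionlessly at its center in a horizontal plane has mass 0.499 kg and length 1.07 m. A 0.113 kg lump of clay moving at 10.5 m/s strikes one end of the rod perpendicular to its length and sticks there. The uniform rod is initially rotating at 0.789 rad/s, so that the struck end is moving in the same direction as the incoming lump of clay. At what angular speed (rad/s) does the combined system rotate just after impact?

|ω_f| ≈ 8.41 rad/s

The axle reaction passes through the pivot and exerts no torque about it; angular momentum about the pivot is conserved through the impact.
I_p = (1/12)(0.499)(1.07)² = 0.04761 kg·m². Taking the sense of the lump of clay's angular momentum as positive, L_{lump} = m v R = (0.113)(10.5)(1.07/2) = 0.6348 kg·m²/s.
L_i = +I_p ω_p + m v R = +(0.04761)(0.789) + 0.6348 = 0.6723 kg·m²/s.
After sticking, I_f = I_p + m R² = 0.04761 + (0.113)(1.07/2)² = 0.07995 kg·m².
ω_f = L_i / I_f = 0.6723 / 0.07995 = 8.409 rad/s.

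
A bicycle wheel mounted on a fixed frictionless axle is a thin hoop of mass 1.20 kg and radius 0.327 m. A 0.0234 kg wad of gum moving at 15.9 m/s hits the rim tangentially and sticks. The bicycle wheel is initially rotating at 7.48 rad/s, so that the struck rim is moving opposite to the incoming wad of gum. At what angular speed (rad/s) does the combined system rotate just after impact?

About the axle the impulsive forces during the collision are internal, so angular momentum about that axis is conserved.
I_p = (1.20)(0.327)² = 0.1283 kg·m². Taking the sense of the wad of gum's angular momentum as positive, L_{wad} = m v R = (0.0234)(15.9)(0.327) = 0.1217 kg·m²/s.
L_i = −I_p ω_p + m v R = −(0.1283)(7.48) + 0.1217 = -0.8381 kg·m²/s.
After sticking, I_f = I_p + m R² = 0.1283 + (0.0234)(0.327)² = 0.1308 kg·m².
ω_f = L_i / I_f = -0.8381 / 0.1308 = -6.407 rad/s.

|ω_f| ≈ 6.41 rad/s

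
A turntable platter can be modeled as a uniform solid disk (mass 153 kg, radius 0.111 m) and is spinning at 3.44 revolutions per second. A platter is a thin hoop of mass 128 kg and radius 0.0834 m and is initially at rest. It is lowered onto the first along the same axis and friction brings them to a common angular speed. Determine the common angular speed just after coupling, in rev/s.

The coupling torques are internal; angular momentum about the shared axis is conserved.
Moments of inertia: I_A = ½(153)(0.111)² = 0.9426 kg·m²; I_B = (128)(0.0834)² = 0.8903 kg·m².
Taking A's sense as positive: L = (0.9426)(3.44) = 3.242 kg·m²·rev/s.
Combined I = 0.9426 + 0.8903 = 1.833 kg·m².
ω_f = L / I = 3.242 / 1.833 = 1.769 rev/s.

|ω_f| ≈ 1.77 rev/s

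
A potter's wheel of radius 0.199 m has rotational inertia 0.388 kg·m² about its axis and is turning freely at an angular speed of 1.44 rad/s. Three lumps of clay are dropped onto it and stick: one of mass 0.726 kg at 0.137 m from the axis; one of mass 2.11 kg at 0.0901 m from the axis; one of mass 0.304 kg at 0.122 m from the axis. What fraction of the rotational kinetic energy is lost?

The added mass arrives with no angular momentum about the axis, and any external torque about the axis is negligible, so the system's angular momentum is conserved.
Added inertia Σmr² = (0.726)(0.137)² + (2.11)(0.0901)² + (0.304)(0.122)² = 0.03528 kg·m²; I_f = 0.3880 + 0.03528 = 0.4233 kg·m².
ω_f = I_p ω_i / I_f = (0.3880)(1.44) / 0.4233 = 1.320 rad/s.
KE_i = ½(0.3880)(1.440 rad/s)² = 0.4023 J; KE_f = ½(0.4233)(1.320)² = 0.3687 J.
Fraction lost = 0.08335.

fraction ≈ 0.0833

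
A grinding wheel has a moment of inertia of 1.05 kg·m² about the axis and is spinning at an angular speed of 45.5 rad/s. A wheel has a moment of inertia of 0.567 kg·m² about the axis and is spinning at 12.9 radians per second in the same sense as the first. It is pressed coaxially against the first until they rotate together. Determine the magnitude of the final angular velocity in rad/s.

|ω_f| ≈ 34.1 rad/s

The coupling torques are internal; angular momentum about the shared axis is conserved.
Taking A's sense as positive: L = (1.050)(45.5) + (0.5670)(12.9) = 55.09 kg·m²·rad/s.
Combined I = 1.050 + 0.5670 = 1.617 kg·m².
ω_f = L / I = 55.09 / 1.617 = 34.07 rad/s.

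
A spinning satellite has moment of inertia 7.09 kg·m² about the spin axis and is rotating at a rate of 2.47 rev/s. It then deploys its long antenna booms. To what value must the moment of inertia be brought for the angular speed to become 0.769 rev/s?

No external torque acts about the spin axis, so angular momentum is conserved.
I₂ = I₁ω₁ / ω₂ = (7.09)(2.47) / (0.769) = 22.77 kg·m².

I₂ ≈ 22.8 kg·m²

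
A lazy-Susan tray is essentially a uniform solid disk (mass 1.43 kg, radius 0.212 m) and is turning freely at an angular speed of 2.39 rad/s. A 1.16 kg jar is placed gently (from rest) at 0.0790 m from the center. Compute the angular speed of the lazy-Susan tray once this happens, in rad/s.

The added mass arrives with no angular momentum about the center, and any external torque about the center is negligible, so the system's angular momentum is conserved.
I_p = ½(1.43)(0.212)² = 0.03213 kg·m².
Added inertia Σmr² = (1.16)(0.0790)² = 0.007240 kg·m²; I_f = 0.03213 + 0.007240 = 0.03937 kg·m².
ω_f = I_p ω_i / I_f = (0.03213)(2.39) / 0.03937 = 1.951 rad/s.

ω_f ≈ 1.95 rad/s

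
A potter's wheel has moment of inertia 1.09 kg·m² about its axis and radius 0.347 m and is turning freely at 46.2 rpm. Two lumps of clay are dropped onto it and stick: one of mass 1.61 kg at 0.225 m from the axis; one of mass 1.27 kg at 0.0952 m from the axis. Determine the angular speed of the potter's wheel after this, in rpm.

ω_f ≈ 42.6 rpm

The added mass arrives with no angular momentum about the axis, and any external torque about the axis is negligible, so the system's angular momentum is conserved.
Added inertia Σmr² = (1.61)(0.225)² + (1.27)(0.0952)² = 0.09302 kg·m²; I_f = 1.090 + 0.09302 = 1.183 kg·m².
ω_f = I_p ω_i / I_f = (1.090)(46.2) / 1.183 = 42.57 rpm.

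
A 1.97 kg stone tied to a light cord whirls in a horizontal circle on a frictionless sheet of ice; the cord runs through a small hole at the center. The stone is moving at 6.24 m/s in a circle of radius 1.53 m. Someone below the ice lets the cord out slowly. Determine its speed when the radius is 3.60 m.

v₂ ≈ 2.65 m/s

Central (radial) force ⇒ zero torque about the center ⇒ m v r is constant.
v₂ = v₁ r₁ / r₂ = (6.24)(1.53) / (3.60) = 2.652 m/s.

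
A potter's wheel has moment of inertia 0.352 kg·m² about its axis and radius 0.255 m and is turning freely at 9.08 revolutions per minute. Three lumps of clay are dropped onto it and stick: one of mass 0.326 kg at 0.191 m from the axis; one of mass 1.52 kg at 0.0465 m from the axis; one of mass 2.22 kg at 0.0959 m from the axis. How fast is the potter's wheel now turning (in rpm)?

ω_f ≈ 8.25 rpm

No external torque acts about the axis; L_before = L_after.
Added inertia Σmr² = (0.326)(0.191)² + (1.52)(0.0465)² + (2.22)(0.0959)² = 0.03560 kg·m²; I_f = 0.3520 + 0.03560 = 0.3876 kg·m².
ω_f = I_p ω_i / I_f = (0.3520)(9.08) / 0.3876 = 8.246 rpm.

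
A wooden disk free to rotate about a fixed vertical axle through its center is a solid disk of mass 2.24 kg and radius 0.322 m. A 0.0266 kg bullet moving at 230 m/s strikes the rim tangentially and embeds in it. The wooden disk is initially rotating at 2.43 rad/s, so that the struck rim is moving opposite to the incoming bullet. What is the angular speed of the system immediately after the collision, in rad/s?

The axle reaction passes through the axle and exerts no torque about it; angular momentum about the axle is conserved through the impact.
I_p = ½(2.24)(0.322)² = 0.1161 kg·m². Taking the sense of the bullet's angular momentum as positive, L_{bullet} = m v R = (0.0266)(230)(0.322) = 1.970 kg·m²/s.
L_i = −I_p ω_p + m v R = −(0.1161)(2.43) + 1.970 = 1.688 kg·m²/s.
After sticking, I_f = I_p + m R² = 0.1161 + (0.0266)(0.322)² = 0.1189 kg·m².
ω_f = L_i / I_f = 1.688 / 0.1189 = 14.20 rad/s.

|ω_f| ≈ 14.2 rad/s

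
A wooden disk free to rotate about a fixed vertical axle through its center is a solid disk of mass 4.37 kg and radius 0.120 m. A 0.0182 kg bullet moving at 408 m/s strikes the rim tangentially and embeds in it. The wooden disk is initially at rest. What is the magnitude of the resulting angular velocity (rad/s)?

|ω_f| ≈ 28.1 rad/s

The axle reaction passes through the axle and exerts no torque about it; angular momentum about the axle is conserved through the impact.
I_p = ½(4.37)(0.120)² = 0.03146 kg·m². Taking the sense of the bullet's angular momentum as positive, L_{bullet} = m v R = (0.0182)(408)(0.120) = 0.8911 kg·m²/s.
L_i = 0 + 0.8911 = 0.8911 kg·m²/s.
After sticking, I_f = I_p + m R² = 0.03146 + (0.0182)(0.120)² = 0.03173 kg·m².
ω_f = L_i / I_f = 0.8911 / 0.03173 = 28.09 rad/s.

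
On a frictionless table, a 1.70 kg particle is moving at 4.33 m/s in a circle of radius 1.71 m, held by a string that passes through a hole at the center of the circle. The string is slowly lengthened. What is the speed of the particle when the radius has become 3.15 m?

Central (radial) force ⇒ zero torque about the center ⇒ m v r is constant.
v₂ = v₁ r₁ / r₂ = (4.33)(1.71) / (3.15) = 2.351 m/s.

v₂ ≈ 2.35 m/s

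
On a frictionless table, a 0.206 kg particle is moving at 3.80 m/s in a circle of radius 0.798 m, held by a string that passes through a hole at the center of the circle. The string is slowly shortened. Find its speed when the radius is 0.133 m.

The only horizontal force on the mass is along the cord (radial), so it exerts no torque about the hole and angular momentum m v r is conserved.
v₂ = v₁ r₁ / r₂ = (3.80)(0.798) / (0.133) = 22.80 m/s.

v₂ ≈ 22.8 m/s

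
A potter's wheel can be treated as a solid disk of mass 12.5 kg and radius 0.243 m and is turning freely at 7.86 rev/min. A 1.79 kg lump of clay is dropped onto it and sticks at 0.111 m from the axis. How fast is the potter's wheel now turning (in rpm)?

ω_f ≈ 7.42 rpm

The added mass arrives with no angular momentum about the axis, and any external torque about the axis is negligible, so the system's angular momentum is conserved.
I_p = ½(12.5)(0.243)² = 0.3691 kg·m².
Added inertia Σmr² = (1.79)(0.111)² = 0.02205 kg·m²; I_f = 0.3691 + 0.02205 = 0.3911 kg·m².
ω_f = I_p ω_i / I_f = (0.3691)(7.86) / 0.3911 = 7.417 rpm.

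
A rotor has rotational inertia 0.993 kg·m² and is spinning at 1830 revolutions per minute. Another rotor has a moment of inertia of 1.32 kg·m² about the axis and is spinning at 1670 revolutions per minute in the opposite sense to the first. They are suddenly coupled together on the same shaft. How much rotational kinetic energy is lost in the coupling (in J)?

ΔKE lost ≈ 38100 J

No external torque acts about the common axis, so total angular momentum is conserved.
Taking A's sense as positive: L = (0.9930)(1830) − (1.320)(1670) = -387.2 kg·m²·rpm.
Combined I = 0.9930 + 1.320 = 2.313 kg·m².
ω_f = L / I = -387.2 / 2.313 = -167.4 rpm.
KE_i = ½ΣIω² = 38420 J; KE_f = ½(2.313)(17.53)² = 355.4 J.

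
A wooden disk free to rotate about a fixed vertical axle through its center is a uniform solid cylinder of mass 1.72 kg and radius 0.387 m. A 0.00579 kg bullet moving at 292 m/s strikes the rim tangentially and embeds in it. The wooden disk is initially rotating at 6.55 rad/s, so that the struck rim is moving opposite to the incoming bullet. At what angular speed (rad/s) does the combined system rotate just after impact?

|ω_f| ≈ 1.46 rad/s

About the axle the impulsive forces during the collision are internal, so angular momentum about that axis is conserved.
I_p = ½(1.72)(0.387)² = 0.1288 kg·m². Taking the sense of the bullet's angular momentum as positive, L_{bullet} = m v R = (0.00579)(292)(0.387) = 0.6543 kg·m²/s.
L_i = −I_p ω_p + m v R = −(0.1288)(6.55) + 0.6543 = -0.1894 kg·m²/s.
After sticking, I_f = I_p + m R² = 0.1288 + (0.00579)(0.387)² = 0.1297 kg·m².
ω_f = L_i / I_f = -0.1894 / 0.1297 = -1.460 rad/s.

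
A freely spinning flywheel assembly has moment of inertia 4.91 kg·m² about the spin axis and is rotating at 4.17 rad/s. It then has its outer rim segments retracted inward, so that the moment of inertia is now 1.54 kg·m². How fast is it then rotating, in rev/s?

ω₂ ≈ 2.12 rev/s

Angular momentum about the spin axis is conserved since the torque about it is zero.
ω₂ = I₁ω₁ / I₂ = (4.910)(4.17 rad/s) / (1.540) = 13.30 rad/s = 2.116 rev/s.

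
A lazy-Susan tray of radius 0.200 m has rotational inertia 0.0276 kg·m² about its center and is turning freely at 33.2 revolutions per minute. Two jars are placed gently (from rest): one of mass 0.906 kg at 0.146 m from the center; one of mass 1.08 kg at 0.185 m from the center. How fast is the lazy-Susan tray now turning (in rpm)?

The added mass arrives with no angular momentum about the center, and any external torque about the center is negligible, so the system's angular momentum is conserved.
Added inertia Σmr² = (0.906)(0.146)² + (1.08)(0.185)² = 0.05628 kg·m²; I_f = 0.02760 + 0.05628 = 0.08388 kg·m².
ω_f = I_p ω_i / I_f = (0.02760)(33.2) / 0.08388 = 10.92 rpm.

ω_f ≈ 10.9 rpm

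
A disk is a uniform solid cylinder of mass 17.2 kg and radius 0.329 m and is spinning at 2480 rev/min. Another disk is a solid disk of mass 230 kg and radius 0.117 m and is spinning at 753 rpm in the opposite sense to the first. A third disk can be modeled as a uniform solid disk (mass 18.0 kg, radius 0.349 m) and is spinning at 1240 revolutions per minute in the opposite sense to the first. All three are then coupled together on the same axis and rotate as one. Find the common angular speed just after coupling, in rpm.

The coupling torques are internal; angular momentum about the shared axis is conserved.
Moments of inertia: I_A = ½(17.2)(0.329)² = 0.9309 kg·m²; I_B = ½(230)(0.117)² = 1.574 kg·m²; I_C = ½(18.0)(0.349)² = 1.096 kg·m².
Taking A's sense as positive: L = (0.9309)(2480) − (1.574)(753) − (1.096)(1240) = -236.1 kg·m²·rpm.
Combined I = 0.9309 + 1.574 + 1.096 = 3.601 kg·m².
ω_f = L / I = -236.1 / 3.601 = -65.57 rpm.

|ω_f| ≈ 65.6 rpm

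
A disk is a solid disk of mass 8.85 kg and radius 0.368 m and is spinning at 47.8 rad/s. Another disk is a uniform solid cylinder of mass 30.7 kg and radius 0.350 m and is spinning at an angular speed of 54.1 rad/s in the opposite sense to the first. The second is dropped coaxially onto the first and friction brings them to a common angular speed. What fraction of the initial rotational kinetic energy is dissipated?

fraction ≈ 0.687

The coupling torques are internal; angular momentum about the shared axis is conserved.
Moments of inertia: I_A = ½(8.85)(0.368)² = 0.5993 kg·m²; I_B = ½(30.7)(0.350)² = 1.880 kg·m².
Taking A's sense as positive: L = (0.5993)(47.8) − (1.880)(54.1) = -73.08 kg·m²·rad/s.
Combined I = 0.5993 + 1.880 = 2.480 kg·m².
ω_f = L / I = -73.08 / 2.480 = -29.47 rad/s.
KE_i = ½ΣIω² = 3436 J; KE_f = ½(2.480)(29.47)² = 1077 J.
Fraction dissipated = (KE_i − KE_f)/KE_i = 0.6866.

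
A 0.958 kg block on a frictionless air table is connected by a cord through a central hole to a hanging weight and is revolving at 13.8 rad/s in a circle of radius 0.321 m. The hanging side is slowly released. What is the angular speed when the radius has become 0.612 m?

ω₂ ≈ 3.80 rad/s

The constraining force is radial, so m r² ω about the center is conserved.
ω₂ = ω₁ (r₁/r₂)² = (13.8)(0.321/0.612)² = 3.797 rad/s.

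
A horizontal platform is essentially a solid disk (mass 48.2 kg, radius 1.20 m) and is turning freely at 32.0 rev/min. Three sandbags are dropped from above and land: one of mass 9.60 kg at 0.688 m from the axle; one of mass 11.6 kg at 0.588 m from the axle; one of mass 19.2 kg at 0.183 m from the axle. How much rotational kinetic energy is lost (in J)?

The added mass arrives with no angular momentum about the axle, and any external torque about the axle is negligible, so the system's angular momentum is conserved.
I_p = ½(48.2)(1.20)² = 34.70 kg·m².
Added inertia Σmr² = (9.60)(0.688)² + (11.6)(0.588)² + (19.2)(0.183)² = 9.198 kg·m²; I_f = 34.70 + 9.198 = 43.90 kg·m².
ω_f = I_p ω_i / I_f = (34.70)(32.0) / 43.90 = 25.30 rpm.
KE_i = ½(34.70)(3.351 rad/s)² = 194.9 J; KE_f = ½(43.90)(2.649)² = 154.0 J.

energy lost ≈ 40.8 J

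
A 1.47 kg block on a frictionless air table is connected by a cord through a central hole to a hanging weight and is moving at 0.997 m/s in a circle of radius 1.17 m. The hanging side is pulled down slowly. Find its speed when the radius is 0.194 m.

v₂ ≈ 6.01 m/s

Central (radial) force ⇒ zero torque about the center ⇒ m v r is constant.
v₂ = v₁ r₁ / r₂ = (0.997)(1.17) / (0.194) = 6.013 m/s.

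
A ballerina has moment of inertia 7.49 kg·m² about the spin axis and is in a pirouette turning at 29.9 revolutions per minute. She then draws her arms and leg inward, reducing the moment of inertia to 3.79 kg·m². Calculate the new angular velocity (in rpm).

Angular momentum about the spin axis is conserved since the torque about it is zero.
ω₂ = I₁ω₁ / I₂ = (7.490)(29.9 rpm) / (3.790) = 59.09 rpm.

ω₂ ≈ 59.1 rpm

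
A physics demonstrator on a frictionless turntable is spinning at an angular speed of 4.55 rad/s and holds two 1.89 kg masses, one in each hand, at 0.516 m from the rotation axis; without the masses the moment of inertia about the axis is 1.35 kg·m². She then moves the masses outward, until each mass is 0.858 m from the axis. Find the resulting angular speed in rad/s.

No external torque acts about the spin axis, so angular momentum is conserved.
I₁ = 1.35 + 2(1.89)(0.516)² = 2.356 kg·m²; I₂ = 1.35 + 2(1.89)(0.858)² = 4.133 kg·m².
ω₂ = I₁ω₁ / I₂ = (2.356)(4.55 rad/s) / (4.133) = 2.594 rad/s.

ω₂ ≈ 2.59 rad/s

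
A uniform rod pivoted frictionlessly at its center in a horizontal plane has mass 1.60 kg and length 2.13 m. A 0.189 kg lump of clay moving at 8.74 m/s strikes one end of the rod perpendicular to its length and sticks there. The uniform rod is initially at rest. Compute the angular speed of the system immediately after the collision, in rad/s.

|ω_f| ≈ 2.15 rad/s

The axle reaction passes through the pivot and exerts no torque about it; angular momentum about the pivot is conserved through the impact.
I_p = (1/12)(1.60)(2.13)² = 0.6049 kg·m². Taking the sense of the lump of clay's angular momentum as positive, L_{lump} = m v R = (0.189)(8.74)(2.13/2) = 1.759 kg·m²/s.
L_i = 0 + 1.759 = 1.759 kg·m²/s.
After sticking, I_f = I_p + m R² = 0.6049 + (0.189)(2.13/2)² = 0.8193 kg·m².
ω_f = L_i / I_f = 1.759 / 0.8193 = 2.147 rad/s.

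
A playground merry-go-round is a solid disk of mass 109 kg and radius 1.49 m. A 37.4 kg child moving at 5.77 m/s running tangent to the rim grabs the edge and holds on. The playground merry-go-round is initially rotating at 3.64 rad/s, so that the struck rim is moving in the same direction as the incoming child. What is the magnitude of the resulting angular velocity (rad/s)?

About the axle the impulsive forces during the collision are internal, so angular momentum about that axis is conserved.
I_p = ½(109)(1.49)² = 121.0 kg·m². Taking the sense of the child's angular momentum as positive, L_{child} = m v R = (37.4)(5.77)(1.49) = 321.5 kg·m²/s.
L_i = +I_p ω_p + m v R = +(121.0)(3.64) + 321.5 = 762.0 kg·m²/s.
After sticking, I_f = I_p + m R² = 121.0 + (37.4)(1.49)² = 204.0 kg·m².
ω_f = L_i / I_f = 762.0 / 204.0 = 3.735 rad/s.

|ω_f| ≈ 3.73 rad/s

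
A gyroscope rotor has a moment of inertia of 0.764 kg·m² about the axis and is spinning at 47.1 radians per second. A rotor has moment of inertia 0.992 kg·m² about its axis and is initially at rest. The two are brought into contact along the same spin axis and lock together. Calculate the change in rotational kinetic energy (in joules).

No external torque acts about the common axis, so total angular momentum is conserved.
Taking A's sense as positive: L = (0.7640)(47.1) = 35.98 kg·m²·rad/s.
Combined I = 0.7640 + 0.9920 = 1.756 kg·m².
ω_f = L / I = 35.98 / 1.756 = 20.49 rad/s.
KE_i = ½ΣIω² = 847.4 J; KE_f = ½(1.756)(20.49)² = 368.7 J.

ΔKE ≈ -479 J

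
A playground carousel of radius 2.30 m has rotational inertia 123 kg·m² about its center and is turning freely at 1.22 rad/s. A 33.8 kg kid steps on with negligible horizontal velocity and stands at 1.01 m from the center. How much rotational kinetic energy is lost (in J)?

No external torque acts about the center; L_before = L_after.
Added inertia Σmr² = (33.8)(1.01)² = 34.48 kg·m²; I_f = 123.0 + 34.48 = 157.5 kg·m².
ω_f = I_p ω_i / I_f = (123.0)(1.22) / 157.5 = 0.9529 rad/s.
KE_i = ½(123.0)(1.220 rad/s)² = 91.54 J; KE_f = ½(157.5)(0.9529)² = 71.50 J.

energy lost ≈ 20.0 J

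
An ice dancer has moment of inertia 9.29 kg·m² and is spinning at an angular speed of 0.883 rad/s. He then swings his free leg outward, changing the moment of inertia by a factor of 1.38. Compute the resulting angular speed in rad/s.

Angular momentum about the spin axis is conserved since the torque about it is zero.
I₂ = 1.38 × 9.29 = 12.82 kg·m².
ω₂ = I₁ω₁ / I₂ = (9.290)(0.883 rad/s) / (12.82) = 0.6399 rad/s.

ω₂ ≈ 0.640 rad/s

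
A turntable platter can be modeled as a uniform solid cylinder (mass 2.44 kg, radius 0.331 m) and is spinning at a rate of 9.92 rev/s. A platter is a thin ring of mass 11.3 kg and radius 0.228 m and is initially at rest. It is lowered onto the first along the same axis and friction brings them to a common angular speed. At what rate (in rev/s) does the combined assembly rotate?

No external torque acts about the common axis, so total angular momentum is conserved.
Moments of inertia: I_A = ½(2.44)(0.331)² = 0.1337 kg·m²; I_B = (11.3)(0.228)² = 0.5874 kg·m².
Taking A's sense as positive: L = (0.1337)(9.92) = 1.326 kg·m²·rev/s.
Combined I = 0.1337 + 0.5874 = 0.7211 kg·m².
ω_f = L / I = 1.326 / 0.7211 = 1.839 rev/s.

|ω_f| ≈ 1.84 rev/s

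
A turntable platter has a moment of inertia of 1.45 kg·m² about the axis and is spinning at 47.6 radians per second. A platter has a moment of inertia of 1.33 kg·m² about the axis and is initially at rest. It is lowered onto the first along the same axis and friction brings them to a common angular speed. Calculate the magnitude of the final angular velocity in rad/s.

The coupling torques are internal; angular momentum about the shared axis is conserved.
Taking A's sense as positive: L = (1.450)(47.6) = 69.02 kg·m²·rad/s.
Combined I = 1.450 + 1.330 = 2.780 kg·m².
ω_f = L / I = 69.02 / 2.780 = 24.83 rad/s.

|ω_f| ≈ 24.8 rad/s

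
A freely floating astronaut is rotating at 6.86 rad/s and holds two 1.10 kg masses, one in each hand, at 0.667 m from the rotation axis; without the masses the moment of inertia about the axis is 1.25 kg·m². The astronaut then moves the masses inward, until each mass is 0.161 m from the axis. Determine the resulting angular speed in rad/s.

No external torque acts about the spin axis, so angular momentum is conserved.
I₁ = 1.25 + 2(1.10)(0.667)² = 2.229 kg·m²; I₂ = 1.25 + 2(1.10)(0.161)² = 1.307 kg·m².
ω₂ = I₁ω₁ / I₂ = (2.229)(6.86 rad/s) / (1.307) = 11.70 rad/s.

ω₂ ≈ 11.7 rad/s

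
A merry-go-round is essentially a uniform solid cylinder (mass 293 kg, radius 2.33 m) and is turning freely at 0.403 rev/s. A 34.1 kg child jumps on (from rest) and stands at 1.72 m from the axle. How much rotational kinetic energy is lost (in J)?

energy lost ≈ 287 J

The added mass arrives with no angular momentum about the axle, and any external torque about the axle is negligible, so the system's angular momentum is conserved.
I_p = ½(293)(2.33)² = 795.3 kg·m².
Added inertia Σmr² = (34.1)(1.72)² = 100.9 kg·m²; I_f = 795.3 + 100.9 = 896.2 kg·m².
ω_f = I_p ω_i / I_f = (795.3)(0.403) / 896.2 = 0.3576 rev/s.
KE_i = ½(795.3)(2.532 rad/s)² = 2550 J; KE_f = ½(896.2)(2.247)² = 2263 J.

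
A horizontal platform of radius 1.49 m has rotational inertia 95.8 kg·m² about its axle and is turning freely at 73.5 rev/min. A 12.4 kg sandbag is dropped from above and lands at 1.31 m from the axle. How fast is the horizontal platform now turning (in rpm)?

The added mass arrives with no angular momentum about the axle, and any external torque about the axle is negligible, so the system's angular momentum is conserved.
Added inertia Σmr² = (12.4)(1.31)² = 21.28 kg·m²; I_f = 95.80 + 21.28 = 117.1 kg·m².
ω_f = I_p ω_i / I_f = (95.80)(73.5) / 117.1 = 60.14 rpm.

ω_f ≈ 60.1 rpm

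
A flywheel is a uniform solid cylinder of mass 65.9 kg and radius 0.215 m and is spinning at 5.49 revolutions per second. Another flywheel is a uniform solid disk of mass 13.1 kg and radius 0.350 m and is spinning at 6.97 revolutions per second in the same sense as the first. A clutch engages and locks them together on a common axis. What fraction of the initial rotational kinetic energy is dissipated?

The coupling torques are internal; angular momentum about the shared axis is conserved.
Moments of inertia: I_A = ½(65.9)(0.215)² = 1.523 kg·m²; I_B = ½(13.1)(0.350)² = 0.8024 kg·m².
Taking A's sense as positive: L = (1.523)(5.49) + (0.8024)(6.97) = 13.95 kg·m²·rev/s.
Combined I = 1.523 + 0.8024 = 2.325 kg·m².
ω_f = L / I = 13.95 / 2.325 = 6.001 rev/s.
KE_i = ½ΣIω² = 1676 J; KE_f = ½(2.325)(37.70)² = 1653 J.
Fraction dissipated = (KE_i − KE_f)/KE_i = 0.01356.

fraction ≈ 0.0136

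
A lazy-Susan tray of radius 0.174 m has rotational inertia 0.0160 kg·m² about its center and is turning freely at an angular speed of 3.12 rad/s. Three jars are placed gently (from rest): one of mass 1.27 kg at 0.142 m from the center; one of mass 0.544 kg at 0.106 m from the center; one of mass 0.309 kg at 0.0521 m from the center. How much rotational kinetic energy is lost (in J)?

energy lost ≈ 0.0522 J

The added mass arrives with no angular momentum about the center, and any external torque about the center is negligible, so the system's angular momentum is conserved.
Added inertia Σmr² = (1.27)(0.142)² + (0.544)(0.106)² + (0.309)(0.0521)² = 0.03256 kg·m²; I_f = 0.01600 + 0.03256 = 0.04856 kg·m².
ω_f = I_p ω_i / I_f = (0.01600)(3.12) / 0.04856 = 1.028 rad/s.
KE_i = ½(0.01600)(3.120 rad/s)² = 0.07788 J; KE_f = ½(0.04856)(1.028)² = 0.02566 J.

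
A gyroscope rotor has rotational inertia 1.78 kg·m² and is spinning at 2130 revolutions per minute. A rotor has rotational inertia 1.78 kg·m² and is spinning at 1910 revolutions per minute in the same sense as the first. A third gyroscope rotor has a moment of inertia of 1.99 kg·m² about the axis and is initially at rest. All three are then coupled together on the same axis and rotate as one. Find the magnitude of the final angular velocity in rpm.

The coupling torques are internal; angular momentum about the shared axis is conserved.
Taking A's sense as positive: L = (1.780)(2130) + (1.780)(1910) = 7191 kg·m²·rpm.
Combined I = 1.780 + 1.780 + 1.990 = 5.550 kg·m².
ω_f = L / I = 7191 / 5.550 = 1296 rpm.

|ω_f| ≈ 1300 rpm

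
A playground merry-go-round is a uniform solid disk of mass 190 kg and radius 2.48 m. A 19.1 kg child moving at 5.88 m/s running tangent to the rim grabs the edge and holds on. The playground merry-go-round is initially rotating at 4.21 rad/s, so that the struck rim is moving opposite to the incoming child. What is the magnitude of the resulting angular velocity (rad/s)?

|ω_f| ≈ 3.11 rad/s

The axle reaction passes through the axle and exerts no torque about it; angular momentum about the axle is conserved through the impact.
I_p = ½(190)(2.48)² = 584.3 kg·m². Taking the sense of the child's angular momentum as positive, L_{child} = m v R = (19.1)(5.88)(2.48) = 278.5 kg·m²/s.
L_i = −I_p ω_p + m v R = −(584.3)(4.21) + 278.5 = -2181 kg·m²/s.
After sticking, I_f = I_p + m R² = 584.3 + (19.1)(2.48)² = 701.8 kg·m².
ω_f = L_i / I_f = -2181 / 701.8 = -3.108 rad/s.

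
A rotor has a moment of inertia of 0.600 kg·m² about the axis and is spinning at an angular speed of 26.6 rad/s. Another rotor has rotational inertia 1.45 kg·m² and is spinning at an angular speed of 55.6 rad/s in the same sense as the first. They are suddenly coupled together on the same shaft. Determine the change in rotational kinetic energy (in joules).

ΔKE ≈ -178 J

No external torque acts about the common axis, so total angular momentum is conserved.
Taking A's sense as positive: L = (0.6000)(26.6) + (1.450)(55.6) = 96.58 kg·m²·rad/s.
Combined I = 0.6000 + 1.450 = 2.050 kg·m².
ω_f = L / I = 96.58 / 2.050 = 47.11 rad/s.
KE_i = ½ΣIω² = 2454 J; KE_f = ½(2.050)(47.11)² = 2275 J.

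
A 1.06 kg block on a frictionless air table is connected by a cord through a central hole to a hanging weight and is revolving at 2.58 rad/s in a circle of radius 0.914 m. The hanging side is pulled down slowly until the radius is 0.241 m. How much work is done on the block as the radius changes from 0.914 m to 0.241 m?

W ≈ 39.4 J

The constraining force is radial, so m r² ω about the center is conserved.
ω₂ = ω₁ (r₁/r₂)² = (2.58)(0.914/0.241)² = 37.11 rad/s.
W = ΔKE = ½m(v₂² − v₁²) = 39.44 J.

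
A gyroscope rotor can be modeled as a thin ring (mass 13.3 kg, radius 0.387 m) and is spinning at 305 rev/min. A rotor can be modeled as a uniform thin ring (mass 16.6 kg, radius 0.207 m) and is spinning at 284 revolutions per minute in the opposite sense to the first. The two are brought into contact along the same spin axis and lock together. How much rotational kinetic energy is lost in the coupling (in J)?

ΔKE lost ≈ 997 J

The coupling torques are internal; angular momentum about the shared axis is conserved.
Moments of inertia: I_A = (13.3)(0.387)² = 1.992 kg·m²; I_B = (16.6)(0.207)² = 0.7113 kg·m².
Taking A's sense as positive: L = (1.992)(305) − (0.7113)(284) = 405.5 kg·m²·rpm.
Combined I = 1.992 + 0.7113 = 2.703 kg·m².
ω_f = L / I = 405.5 / 2.703 = 150.0 rpm.
KE_i = ½ΣIω² = 1331 J; KE_f = ½(2.703)(15.71)² = 333.6 J.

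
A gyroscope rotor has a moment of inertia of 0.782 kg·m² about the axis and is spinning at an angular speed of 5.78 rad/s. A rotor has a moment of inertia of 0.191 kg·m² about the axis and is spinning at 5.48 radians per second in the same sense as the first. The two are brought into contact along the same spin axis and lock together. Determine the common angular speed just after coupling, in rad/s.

|ω_f| ≈ 5.72 rad/s

The coupling torques are internal; angular momentum about the shared axis is conserved.
Taking A's sense as positive: L = (0.7820)(5.78) + (0.1910)(5.48) = 5.567 kg·m²·rad/s.
Combined I = 0.7820 + 0.1910 = 0.9730 kg·m².
ω_f = L / I = 5.567 / 0.9730 = 5.721 rad/s.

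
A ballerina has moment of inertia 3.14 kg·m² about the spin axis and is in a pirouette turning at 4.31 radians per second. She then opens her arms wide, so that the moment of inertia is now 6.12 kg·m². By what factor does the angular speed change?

With no external torque about the axis, L is conserved: I₁ω₁ = I₂ω₂.
ω₂/ω₁ = I₁/I₂ = 3.140 / 6.120 = 0.5131.

ω₂/ω₁ ≈ 0.513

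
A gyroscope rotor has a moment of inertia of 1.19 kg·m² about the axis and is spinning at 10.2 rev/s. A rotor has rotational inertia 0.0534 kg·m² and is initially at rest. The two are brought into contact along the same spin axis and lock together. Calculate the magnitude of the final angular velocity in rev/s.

The coupling torques are internal; angular momentum about the shared axis is conserved.
Taking A's sense as positive: L = (1.190)(10.2) = 12.14 kg·m²·rev/s.
Combined I = 1.190 + 0.05340 = 1.243 kg·m².
ω_f = L / I = 12.14 / 1.243 = 9.762 rev/s.

|ω_f| ≈ 9.76 rev/s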